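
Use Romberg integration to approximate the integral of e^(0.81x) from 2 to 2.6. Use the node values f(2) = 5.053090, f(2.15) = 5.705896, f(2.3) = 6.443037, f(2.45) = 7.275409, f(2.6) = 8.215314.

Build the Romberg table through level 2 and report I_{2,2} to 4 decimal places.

I_{0,0} (trapezoid, 1 panel, h=0.6000): 3.980521
I_{1,0} (trapezoid, 2 panels, h=0.3000): 3.923172
I_{2,0} (trapezoid, 4 panels, h=0.1500): 3.908782
I_{1,1} = 3.923172 + (3.923172 − 3.980521)/3 = 3.904056
I_{2,1} = 3.908782 + (3.908782 − 3.923172)/3 = 3.903985
I_{2,2} = 3.903985 + (3.903985 − 3.904056)/15 = 3.903980

3.9040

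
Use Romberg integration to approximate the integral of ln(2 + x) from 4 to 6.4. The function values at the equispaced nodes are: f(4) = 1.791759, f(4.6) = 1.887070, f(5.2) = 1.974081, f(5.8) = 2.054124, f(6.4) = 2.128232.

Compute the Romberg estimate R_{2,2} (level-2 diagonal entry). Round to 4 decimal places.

R_{0,0} (trapezoid, 1 panel, h=2.4000): 4.703989
R_{1,0} (trapezoid, 2 panels, h=1.2000): 4.720892
R_{2,0} (trapezoid, 4 panels, h=0.6000): 4.725162
R_{1,1} = 4.720892 + (4.720892 − 4.703989)/3 = 4.726526
R_{2,1} = 4.725162 + (4.725162 − 4.720892)/3 = 4.726585
R_{2,2} = 4.726585 + (4.726585 − 4.726526)/15 = 4.726589

4.7266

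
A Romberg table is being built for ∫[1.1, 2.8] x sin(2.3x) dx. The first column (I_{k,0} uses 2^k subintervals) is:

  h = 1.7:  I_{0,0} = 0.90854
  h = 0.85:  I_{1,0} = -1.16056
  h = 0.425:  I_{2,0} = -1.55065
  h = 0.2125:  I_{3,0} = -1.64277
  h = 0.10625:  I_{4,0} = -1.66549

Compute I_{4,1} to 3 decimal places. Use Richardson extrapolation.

I_{4,1} = -1.66549 + (-1.66549 − (-1.64277))/3 = -1.67306

-1.673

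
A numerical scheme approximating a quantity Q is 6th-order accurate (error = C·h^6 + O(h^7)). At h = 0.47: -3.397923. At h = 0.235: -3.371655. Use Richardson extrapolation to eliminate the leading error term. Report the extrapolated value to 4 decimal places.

Extrapolated value = (64·A(h/2) − A(h)) / (64 − 1)
= (64·(-3.371655) − (-3.397923)) / 63
= -212.387997 / 63 = -3.371238

-3.3712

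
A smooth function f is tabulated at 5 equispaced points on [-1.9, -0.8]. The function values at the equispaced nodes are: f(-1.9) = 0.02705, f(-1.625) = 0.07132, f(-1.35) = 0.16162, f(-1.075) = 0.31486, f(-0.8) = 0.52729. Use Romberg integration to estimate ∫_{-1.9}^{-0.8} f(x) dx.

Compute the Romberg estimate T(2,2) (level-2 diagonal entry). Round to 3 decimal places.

T(0,0) (trapezoid, 1 panel, h=1.1000): 0.30489
T(1,0) (trapezoid, 2 panels, h=0.5500): 0.24133
T(2,0) (trapezoid, 4 panels, h=0.2750): 0.22687
T(1,1) = 0.24133 + (0.24133 − 0.30489)/3 = 0.22014
T(2,1) = 0.22687 + (0.22687 − 0.24133)/3 = 0.22205
T(2,2) = 0.22205 + (0.22205 − 0.22014)/15 = 0.22218

0.222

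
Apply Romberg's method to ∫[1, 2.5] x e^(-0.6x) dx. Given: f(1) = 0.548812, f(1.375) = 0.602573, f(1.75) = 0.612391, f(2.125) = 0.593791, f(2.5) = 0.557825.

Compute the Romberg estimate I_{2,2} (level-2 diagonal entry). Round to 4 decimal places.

0.8896

I_{0,0} (trapezoid, 1 panel, h=1.5000): 0.829978
I_{1,0} (trapezoid, 2 panels, h=0.7500): 0.874282
I_{2,0} (trapezoid, 4 panels, h=0.3750): 0.885778
I_{1,1} = 0.874282 + (0.874282 − 0.829978)/3 = 0.889050
I_{2,1} = 0.885778 + (0.885778 − 0.874282)/3 = 0.889610
I_{2,2} = 0.889610 + (0.889610 − 0.889050)/15 = 0.889647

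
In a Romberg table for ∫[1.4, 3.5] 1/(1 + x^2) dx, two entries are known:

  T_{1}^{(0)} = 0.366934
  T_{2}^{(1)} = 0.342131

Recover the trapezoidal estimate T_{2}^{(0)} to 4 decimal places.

From T_{2}^{(1)} = (4·T_{2}^{(0)} − T_{1}^{(0)})/3, solve for T_{2}^{(0)}:
4·T_{2}^{(0)} = 3·0.342131 + 0.366934 = 1.393327
T_{2}^{(0)} = 0.348332

0.3483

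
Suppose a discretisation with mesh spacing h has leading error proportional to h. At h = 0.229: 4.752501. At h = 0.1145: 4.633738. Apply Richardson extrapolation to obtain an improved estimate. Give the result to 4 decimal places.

4.5150

The leading error scales as h; refining by a factor of 2 reduces it by 2^1 = 2.
Extrapolated value = (2·A(h/2) − A(h)) / (2 − 1)
= (2·4.633738 − 4.752501) / 1
= 4.514975 / 1 = 4.514975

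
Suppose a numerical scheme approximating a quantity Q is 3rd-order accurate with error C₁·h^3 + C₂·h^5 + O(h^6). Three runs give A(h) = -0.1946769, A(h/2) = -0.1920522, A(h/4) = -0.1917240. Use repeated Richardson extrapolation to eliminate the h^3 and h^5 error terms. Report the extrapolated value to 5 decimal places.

First eliminate the h^3 term (factor 2^3 = 8):
  B₁ = (8·(-0.1920522) − (-0.1946769))/7 = -0.1916772
  B₂ = (8·(-0.1917240) − (-0.1920522))/7 = -0.1916771
Then eliminate the h^5 term (factor 2^5 = 32):
  (32·(-0.1916771) − (-0.1916772))/31 = -0.1916771

-0.19168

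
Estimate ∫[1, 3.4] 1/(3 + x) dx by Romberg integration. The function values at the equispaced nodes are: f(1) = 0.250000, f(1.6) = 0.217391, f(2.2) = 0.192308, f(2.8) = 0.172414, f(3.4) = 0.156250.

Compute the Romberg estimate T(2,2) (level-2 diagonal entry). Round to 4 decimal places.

0.4700

T(0,0) (trapezoid, 1 panel, h=2.4000): 0.487500
T(1,0) (trapezoid, 2 panels, h=1.2000): 0.474520
T(2,0) (trapezoid, 4 panels, h=0.6000): 0.471143
T(1,1) = 0.474520 + (0.474520 − 0.487500)/3 = 0.470193
T(2,1) = 0.471143 + (0.471143 − 0.474520)/3 = 0.470017
T(2,2) = 0.470017 + (0.470017 − 0.470193)/15 = 0.470005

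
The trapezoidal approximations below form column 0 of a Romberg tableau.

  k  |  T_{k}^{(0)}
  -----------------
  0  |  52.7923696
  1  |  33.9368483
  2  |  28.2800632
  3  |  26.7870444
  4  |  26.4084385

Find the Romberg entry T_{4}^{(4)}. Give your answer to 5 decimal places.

T_{1}^{(1)} = (4·33.9368483 − 52.7923696) / 3 = 27.6516745
T_{2}^{(1)} = 28.2800632 + (28.2800632 − 33.9368483)/3 = 26.3944682
T_{3}^{(1)} = 26.7870444 + (26.7870444 − 28.2800632)/3 = 26.2893715
T_{4}^{(1)} = (4·26.4084385 − 26.7870444) / 3 = 26.2822365
T_{2}^{(2)} = (16·26.3944682 − 27.6516745) / 15 = 26.3106544
T_{3}^{(2)} = (16·26.2893715 − 26.3944682) / 15 = 26.2823651
T_{4}^{(2)} = (16·26.2822365 − 26.2893715) / 15 = 26.2817608
T_{3}^{(3)} = 26.2823651 + (26.2823651 − 26.3106544)/63 = 26.2819161
T_{4}^{(3)} = 26.2817608 + (26.2817608 − 26.2823651)/63 = 26.2817512
T_{4}^{(4)} = (256·26.2817512 − 26.2819161) / 255 = 26.2817506

26.28175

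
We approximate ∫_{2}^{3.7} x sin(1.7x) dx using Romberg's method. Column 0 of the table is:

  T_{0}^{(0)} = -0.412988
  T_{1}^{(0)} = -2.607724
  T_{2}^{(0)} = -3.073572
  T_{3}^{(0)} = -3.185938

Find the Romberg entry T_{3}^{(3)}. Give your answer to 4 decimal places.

-3.2231

Richardson extrapolation on the trapezoidal column (denominator 4−1=3):
T_{1}^{(1)} = -2.607724 + (-2.607724 − (-0.412988))/3 = -3.339303
T_{2}^{(1)} = -3.073572 + (-3.073572 − (-2.607724))/3 = -3.228855
T_{3}^{(1)} = (4·(-3.185938) − (-3.073572)) / 3 = -3.223393
T_{2}^{(2)} = (16·(-3.228855) − (-3.339303)) / 15 = -3.221492
T_{3}^{(2)} = -3.223393 + (-3.223393 − (-3.228855))/15 = -3.223029
T_{3}^{(3)} = -3.223029 + (-3.223029 − (-3.221492))/63 = -3.223053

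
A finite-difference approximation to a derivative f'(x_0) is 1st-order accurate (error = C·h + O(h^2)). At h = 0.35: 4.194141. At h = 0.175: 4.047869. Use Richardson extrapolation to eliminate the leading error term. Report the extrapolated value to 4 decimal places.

3.9016

The leading error scales as h; refining by a factor of 2 reduces it by 2^1 = 2.
Extrapolated value = (2·A(h/2) − A(h)) / (2 − 1)
= (2·4.047869 − 4.194141) / 1
= 3.901597 / 1 = 3.901597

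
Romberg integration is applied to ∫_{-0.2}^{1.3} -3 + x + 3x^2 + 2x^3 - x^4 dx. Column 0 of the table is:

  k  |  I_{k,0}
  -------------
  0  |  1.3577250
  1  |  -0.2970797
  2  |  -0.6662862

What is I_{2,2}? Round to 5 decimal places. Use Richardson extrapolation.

Richardson extrapolation on the trapezoidal column (denominator 4−1=3):
I_{1,1} = -0.2970797 + (-0.2970797 − 1.3577250)/3 = -0.8486813
I_{2,1} = (4·(-0.6662862) − (-0.2970797)) / 3 = -0.7893550
I_{2,2} = -0.7893550 + (-0.7893550 − (-0.8486813))/15 = -0.7853999

-0.78540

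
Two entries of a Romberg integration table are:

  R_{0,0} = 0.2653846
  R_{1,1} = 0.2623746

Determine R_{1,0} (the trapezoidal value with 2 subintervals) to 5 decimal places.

0.26313

From R_{1,1} = (4·R_{1,0} − R_{0,0})/3, solve for R_{1,0}:
4·R_{1,0} = 3·0.2623746 + 0.2653846 = 1.0525084
R_{1,0} = 0.2631271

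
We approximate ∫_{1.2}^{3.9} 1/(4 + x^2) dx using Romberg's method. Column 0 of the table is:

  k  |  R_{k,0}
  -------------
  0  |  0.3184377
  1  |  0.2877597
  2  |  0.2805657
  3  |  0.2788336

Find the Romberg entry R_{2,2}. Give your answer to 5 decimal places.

R_{1,1} = (4·0.2877597 − 0.3184377) / 3 = 0.2775337
R_{2,1} = (4·0.2805657 − 0.2877597) / 3 = 0.2781677
R_{2,2} = 0.2781677 + (0.2781677 − 0.2775337)/15 = 0.2782100

0.27821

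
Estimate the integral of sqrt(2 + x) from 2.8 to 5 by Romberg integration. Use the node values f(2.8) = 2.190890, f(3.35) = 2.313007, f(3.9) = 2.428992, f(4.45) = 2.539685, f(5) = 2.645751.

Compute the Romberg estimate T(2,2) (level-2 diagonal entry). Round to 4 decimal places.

T(0,0) (trapezoid, 1 panel, h=2.2000): 5.320305
T(1,0) (trapezoid, 2 panels, h=1.1000): 5.332044
T(2,0) (trapezoid, 4 panels, h=0.5500): 5.335002
T(1,1) = 5.332044 + (5.332044 − 5.320305)/3 = 5.335957
T(2,1) = 5.335002 + (5.335002 − 5.332044)/3 = 5.335988
T(2,2) = 5.335988 + (5.335988 − 5.335957)/15 = 5.335990

5.3360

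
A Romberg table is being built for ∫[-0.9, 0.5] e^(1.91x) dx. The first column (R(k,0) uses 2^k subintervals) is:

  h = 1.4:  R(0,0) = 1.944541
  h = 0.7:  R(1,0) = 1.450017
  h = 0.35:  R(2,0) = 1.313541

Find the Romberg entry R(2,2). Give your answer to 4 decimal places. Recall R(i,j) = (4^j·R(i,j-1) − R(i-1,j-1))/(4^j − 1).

1.2669

Richardson extrapolation on the trapezoidal column (denominator 4−1=3):
R(1,1) = (4·1.450017 − 1.944541) / 3 = 1.285176
R(2,1) = (4·1.313541 − 1.450017) / 3 = 1.268049
R(2,2) = (16·1.268049 − 1.285176) / 15 = 1.266907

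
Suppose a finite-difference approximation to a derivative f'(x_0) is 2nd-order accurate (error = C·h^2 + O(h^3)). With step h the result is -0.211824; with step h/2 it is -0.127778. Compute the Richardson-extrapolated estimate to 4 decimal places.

Extrapolated value = (4·A(h/2) − A(h)) / (4 − 1)
= (4·(-0.127778) − (-0.211824)) / 3
= -0.299288 / 3 = -0.099763

-0.0998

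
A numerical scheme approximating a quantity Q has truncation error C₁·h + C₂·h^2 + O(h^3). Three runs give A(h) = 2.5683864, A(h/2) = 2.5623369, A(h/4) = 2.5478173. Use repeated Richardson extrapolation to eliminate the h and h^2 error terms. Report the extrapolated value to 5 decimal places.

First eliminate the h term (factor 2^1 = 2):
  B₁ = (2·2.5623369 − 2.5683864)/1 = 2.5562874
  B₂ = (2·2.5478173 − 2.5623369)/1 = 2.5332977
Then eliminate the h^2 term (factor 2^2 = 4):
  (4·2.5332977 − 2.5562874)/3 = 2.5256345

2.52563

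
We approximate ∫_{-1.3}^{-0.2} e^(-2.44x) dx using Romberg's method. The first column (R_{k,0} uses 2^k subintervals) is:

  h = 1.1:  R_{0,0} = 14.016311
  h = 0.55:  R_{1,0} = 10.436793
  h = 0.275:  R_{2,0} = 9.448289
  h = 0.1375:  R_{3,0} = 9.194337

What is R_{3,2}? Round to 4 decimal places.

Richardson extrapolation on the trapezoidal column (denominator 4−1=3):
R_{2,1} = 9.448289 + (9.448289 − 10.436793)/3 = 9.118788
R_{3,1} = 9.194337 + (9.194337 − 9.448289)/3 = 9.109686
R_{3,2} = (16·9.109686 − 9.118788) / 15 = 9.109079
(Column j=1 coincides with Simpson's rule on the same nodes.)

9.1091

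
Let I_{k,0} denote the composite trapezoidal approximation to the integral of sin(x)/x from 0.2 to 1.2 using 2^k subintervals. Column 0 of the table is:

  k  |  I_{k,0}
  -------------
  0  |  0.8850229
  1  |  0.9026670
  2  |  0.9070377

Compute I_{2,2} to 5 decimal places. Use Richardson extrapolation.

0.90849

I_{1,1} = 0.9026670 + (0.9026670 − 0.8850229)/3 = 0.9085484
I_{2,1} = 0.9070377 + (0.9070377 − 0.9026670)/3 = 0.9084946
I_{2,2} = (16·0.9084946 − 0.9085484) / 15 = 0.9084910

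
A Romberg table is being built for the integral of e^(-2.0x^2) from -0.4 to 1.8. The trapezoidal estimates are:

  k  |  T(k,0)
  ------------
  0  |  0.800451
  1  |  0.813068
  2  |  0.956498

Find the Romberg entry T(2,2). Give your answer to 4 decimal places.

Richardson extrapolation on the trapezoidal column (denominator 4−1=3):
T(1,1) = (4·0.813068 − 0.800451) / 3 = 0.817274
T(2,1) = (4·0.956498 − 0.813068) / 3 = 1.004308
T(2,2) = (16·1.004308 − 0.817274) / 15 = 1.016777

1.0168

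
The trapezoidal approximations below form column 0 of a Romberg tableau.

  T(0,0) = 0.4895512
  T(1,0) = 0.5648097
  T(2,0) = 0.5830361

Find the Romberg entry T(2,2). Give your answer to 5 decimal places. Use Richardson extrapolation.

T(1,1) = 0.5648097 + (0.5648097 − 0.4895512)/3 = 0.5898959
T(2,1) = (4·0.5830361 − 0.5648097) / 3 = 0.5891116
T(2,2) = (16·0.5891116 − 0.5898959) / 15 = 0.5890593

0.58906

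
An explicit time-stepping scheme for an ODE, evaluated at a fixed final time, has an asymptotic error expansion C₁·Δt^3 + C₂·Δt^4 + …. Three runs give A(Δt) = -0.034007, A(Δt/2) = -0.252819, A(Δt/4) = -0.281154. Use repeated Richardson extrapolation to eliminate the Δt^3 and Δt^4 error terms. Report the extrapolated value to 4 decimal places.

First eliminate the Δt^3 term (factor 2^3 = 8):
  B₁ = (8·(-0.252819) − (-0.034007))/7 = -0.284078
  B₂ = (8·(-0.281154) − (-0.252819))/7 = -0.285202
Then eliminate the Δt^4 term (factor 2^4 = 16):
  (16·(-0.285202) − (-0.284078))/15 = -0.285277

-0.2853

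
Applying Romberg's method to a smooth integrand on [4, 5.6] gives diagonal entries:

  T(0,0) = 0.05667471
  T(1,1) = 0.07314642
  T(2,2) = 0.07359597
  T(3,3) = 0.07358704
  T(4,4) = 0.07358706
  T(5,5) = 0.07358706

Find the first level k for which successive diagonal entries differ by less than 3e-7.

|T(1,1) − T(0,0)| = 0.01647171 ≥ 3e-7
|T(2,2) − T(1,1)| = 0.00044955 ≥ 3e-7
|T(3,3) − T(2,2)| = 0.00000893 ≥ 3e-7
|T(4,4) − T(3,3)| = 0.00000002 < 3e-7

k = 4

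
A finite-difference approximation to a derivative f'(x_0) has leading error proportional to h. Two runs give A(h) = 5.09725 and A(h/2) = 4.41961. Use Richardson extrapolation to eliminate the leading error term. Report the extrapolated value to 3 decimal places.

Extrapolated value = (2·A(h/2) − A(h)) / (2 − 1)
= (2·4.41961 − 5.09725) / 1
= 3.74197 / 1 = 3.74197

3.742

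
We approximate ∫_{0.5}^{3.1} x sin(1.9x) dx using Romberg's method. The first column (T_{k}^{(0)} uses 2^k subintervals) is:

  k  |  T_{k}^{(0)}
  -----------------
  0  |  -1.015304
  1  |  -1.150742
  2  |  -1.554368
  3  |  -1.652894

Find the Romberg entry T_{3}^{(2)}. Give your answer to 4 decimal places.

T_{2}^{(1)} = -1.554368 + (-1.554368 − (-1.150742))/3 = -1.688910
T_{3}^{(1)} = -1.652894 + (-1.652894 − (-1.554368))/3 = -1.685736
T_{3}^{(2)} = (16·(-1.685736) − (-1.688910)) / 15 = -1.685524
(Column j=1 coincides with Simpson's rule on the same nodes.)

-1.6855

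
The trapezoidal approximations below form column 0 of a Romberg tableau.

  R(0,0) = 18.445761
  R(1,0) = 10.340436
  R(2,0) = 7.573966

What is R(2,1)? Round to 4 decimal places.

6.6518

Richardson extrapolation on the trapezoidal column (denominator 4−1=3):
R(2,1) = (4·7.573966 − 10.340436) / 3 = 6.651809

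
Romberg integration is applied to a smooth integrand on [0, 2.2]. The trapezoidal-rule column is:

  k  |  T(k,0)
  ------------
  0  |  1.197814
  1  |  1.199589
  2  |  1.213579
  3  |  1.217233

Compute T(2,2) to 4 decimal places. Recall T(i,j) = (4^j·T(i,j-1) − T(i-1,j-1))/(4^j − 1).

1.2194

Richardson extrapolation on the trapezoidal column (denominator 4−1=3):
T(1,1) = 1.199589 + (1.199589 − 1.197814)/3 = 1.200181
T(2,1) = (4·1.213579 − 1.199589) / 3 = 1.218242
T(2,2) = (16·1.218242 − 1.200181) / 15 = 1.219446
(Column j=1 coincides with Simpson's rule on the same nodes.)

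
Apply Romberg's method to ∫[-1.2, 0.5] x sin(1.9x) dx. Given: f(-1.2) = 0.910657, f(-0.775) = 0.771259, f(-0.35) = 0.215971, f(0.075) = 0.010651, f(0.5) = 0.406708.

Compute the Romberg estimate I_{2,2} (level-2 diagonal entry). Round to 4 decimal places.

0.6958

I_{0,0} (trapezoid, 1 panel, h=1.7000): 1.119760
I_{1,0} (trapezoid, 2 panels, h=0.8500): 0.743455
I_{2,0} (trapezoid, 4 panels, h=0.4250): 0.704039
I_{1,1} = 0.743455 + (0.743455 − 1.119760)/3 = 0.618020
I_{2,1} = 0.704039 + (0.704039 − 0.743455)/3 = 0.690900
I_{2,2} = 0.690900 + (0.690900 − 0.618020)/15 = 0.695759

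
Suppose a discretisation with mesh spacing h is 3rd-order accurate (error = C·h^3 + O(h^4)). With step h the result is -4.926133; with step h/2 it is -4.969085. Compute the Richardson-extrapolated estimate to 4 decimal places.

Extrapolated value = (8·A(h/2) − A(h)) / (8 − 1)
= (8·(-4.969085) − (-4.926133)) / 7
= -34.826547 / 7 = -4.975221

-4.9752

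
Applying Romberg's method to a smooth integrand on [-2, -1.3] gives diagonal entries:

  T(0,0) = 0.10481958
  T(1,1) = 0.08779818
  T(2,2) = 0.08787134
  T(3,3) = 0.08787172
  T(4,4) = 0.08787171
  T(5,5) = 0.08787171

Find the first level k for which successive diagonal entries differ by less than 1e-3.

|T(1,1) − T(0,0)| = 0.01702140 ≥ 1e-3
|T(2,2) − T(1,1)| = 0.00007316 < 1e-3

k = 2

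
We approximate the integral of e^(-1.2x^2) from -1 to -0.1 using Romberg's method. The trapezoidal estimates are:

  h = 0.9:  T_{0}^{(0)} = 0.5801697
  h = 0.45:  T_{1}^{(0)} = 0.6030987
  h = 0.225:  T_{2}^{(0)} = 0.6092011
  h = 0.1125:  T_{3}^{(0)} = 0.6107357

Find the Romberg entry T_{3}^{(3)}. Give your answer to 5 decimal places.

T_{1}^{(1)} = (4·0.6030987 − 0.5801697) / 3 = 0.6107417
T_{2}^{(1)} = (4·0.6092011 − 0.6030987) / 3 = 0.6112352
T_{3}^{(1)} = (4·0.6107357 − 0.6092011) / 3 = 0.6112472
T_{2}^{(2)} = 0.6112352 + (0.6112352 − 0.6107417)/15 = 0.6112681
T_{3}^{(2)} = (16·0.6112472 − 0.6112352) / 15 = 0.6112480
T_{3}^{(3)} = 0.6112480 + (0.6112480 − 0.6112681)/63 = 0.6112477

0.61125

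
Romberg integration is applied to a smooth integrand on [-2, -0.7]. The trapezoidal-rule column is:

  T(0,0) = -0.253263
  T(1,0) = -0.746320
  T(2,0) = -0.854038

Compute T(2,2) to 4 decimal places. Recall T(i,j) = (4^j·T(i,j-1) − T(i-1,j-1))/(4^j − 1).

-0.8886

Richardson extrapolation on the trapezoidal column (denominator 4−1=3):
T(1,1) = -0.746320 + (-0.746320 − (-0.253263))/3 = -0.910672
T(2,1) = -0.854038 + (-0.854038 − (-0.746320))/3 = -0.889944
T(2,2) = (16·(-0.889944) − (-0.910672)) / 15 = -0.888562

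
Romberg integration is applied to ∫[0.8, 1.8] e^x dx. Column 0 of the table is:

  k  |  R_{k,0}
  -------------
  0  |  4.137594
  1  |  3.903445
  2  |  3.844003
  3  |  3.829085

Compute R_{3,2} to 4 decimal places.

3.8241

R_{2,1} = (4·3.844003 − 3.903445) / 3 = 3.824189
R_{3,1} = (4·3.829085 − 3.844003) / 3 = 3.824112
R_{3,2} = (16·3.824112 − 3.824189) / 15 = 3.824107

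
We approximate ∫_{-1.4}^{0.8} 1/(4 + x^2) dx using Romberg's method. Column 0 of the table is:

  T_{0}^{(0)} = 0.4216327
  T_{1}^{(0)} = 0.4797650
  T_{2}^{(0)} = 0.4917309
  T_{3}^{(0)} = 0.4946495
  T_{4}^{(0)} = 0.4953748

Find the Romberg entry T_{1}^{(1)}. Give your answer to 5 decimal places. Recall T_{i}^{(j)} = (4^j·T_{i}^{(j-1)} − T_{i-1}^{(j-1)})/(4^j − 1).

T_{1}^{(1)} = 0.4797650 + (0.4797650 − 0.4216327)/3 = 0.4991424

0.49914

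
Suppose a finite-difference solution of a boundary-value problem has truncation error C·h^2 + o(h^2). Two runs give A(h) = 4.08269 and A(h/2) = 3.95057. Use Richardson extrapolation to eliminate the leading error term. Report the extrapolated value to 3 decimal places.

Extrapolated value = (4·A(h/2) − A(h)) / (4 − 1)
= (4·3.95057 − 4.08269) / 3
= 11.71959 / 3 = 3.90653

3.907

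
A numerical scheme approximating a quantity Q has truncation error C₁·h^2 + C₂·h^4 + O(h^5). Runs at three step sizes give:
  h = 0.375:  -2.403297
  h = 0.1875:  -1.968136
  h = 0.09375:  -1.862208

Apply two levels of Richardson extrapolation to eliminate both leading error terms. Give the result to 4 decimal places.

First eliminate the h^2 term (factor 2^2 = 4):
  B₁ = (4·(-1.968136) − (-2.403297))/3 = -1.823082
  B₂ = (4·(-1.862208) − (-1.968136))/3 = -1.826899
Then eliminate the h^4 term (factor 2^4 = 16):
  (16·(-1.826899) − (-1.823082))/15 = -1.827153

-1.8272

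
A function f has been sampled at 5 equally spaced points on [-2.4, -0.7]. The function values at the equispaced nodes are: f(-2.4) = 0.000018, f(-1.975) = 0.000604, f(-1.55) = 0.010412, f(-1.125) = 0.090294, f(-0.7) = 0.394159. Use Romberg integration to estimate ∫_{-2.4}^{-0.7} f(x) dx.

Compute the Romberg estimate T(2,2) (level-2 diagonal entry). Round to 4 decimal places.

0.1094

T(0,0) (trapezoid, 1 panel, h=1.7000): 0.335050
T(1,0) (trapezoid, 2 panels, h=0.8500): 0.176375
T(2,0) (trapezoid, 4 panels, h=0.4250): 0.126819
T(1,1) = 0.176375 + (0.176375 − 0.335050)/3 = 0.123483
T(2,1) = 0.126819 + (0.126819 − 0.176375)/3 = 0.110300
T(2,2) = 0.110300 + (0.110300 − 0.123483)/15 = 0.109421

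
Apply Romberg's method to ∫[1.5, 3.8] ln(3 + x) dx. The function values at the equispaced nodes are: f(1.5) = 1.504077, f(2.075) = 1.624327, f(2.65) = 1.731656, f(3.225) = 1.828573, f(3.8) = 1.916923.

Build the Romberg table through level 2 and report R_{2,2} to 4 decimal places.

R_{0,0} (trapezoid, 1 panel, h=2.3000): 3.934150
R_{1,0} (trapezoid, 2 panels, h=1.1500): 3.958479
R_{2,0} (trapezoid, 4 panels, h=0.5750): 3.964657
R_{1,1} = 3.958479 + (3.958479 − 3.934150)/3 = 3.966589
R_{2,1} = 3.964657 + (3.964657 − 3.958479)/3 = 3.966716
R_{2,2} = 3.966716 + (3.966716 − 3.966589)/15 = 3.966724

3.9667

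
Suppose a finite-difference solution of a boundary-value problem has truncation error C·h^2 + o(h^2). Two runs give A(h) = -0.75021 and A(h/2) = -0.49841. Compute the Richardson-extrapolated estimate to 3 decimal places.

The leading error scales as h^2; refining by a factor of 2 reduces it by 2^2 = 4.
Extrapolated value = (4·A(h/2) − A(h)) / (4 − 1)
= (4·(-0.49841) − (-0.75021)) / 3
= -1.24343 / 3 = -0.41448

-0.414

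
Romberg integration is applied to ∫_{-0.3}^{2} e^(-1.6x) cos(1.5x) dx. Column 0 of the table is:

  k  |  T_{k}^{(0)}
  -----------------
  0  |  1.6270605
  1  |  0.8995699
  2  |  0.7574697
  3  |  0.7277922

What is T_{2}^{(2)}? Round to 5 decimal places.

0.71364

T_{1}^{(1)} = (4·0.8995699 − 1.6270605) / 3 = 0.6570730
T_{2}^{(1)} = (4·0.7574697 − 0.8995699) / 3 = 0.7101030
T_{2}^{(2)} = 0.7101030 + (0.7101030 − 0.6570730)/15 = 0.7136383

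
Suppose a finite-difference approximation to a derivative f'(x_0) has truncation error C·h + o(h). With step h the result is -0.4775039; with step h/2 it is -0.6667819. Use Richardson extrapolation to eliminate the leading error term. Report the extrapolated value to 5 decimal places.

The leading error scales as h; refining by a factor of 2 reduces it by 2^1 = 2.
Extrapolated value = (2·A(h/2) − A(h)) / (2 − 1)
= (2·(-0.6667819) − (-0.4775039)) / 1
= -0.8560599 / 1 = -0.8560599

-0.85606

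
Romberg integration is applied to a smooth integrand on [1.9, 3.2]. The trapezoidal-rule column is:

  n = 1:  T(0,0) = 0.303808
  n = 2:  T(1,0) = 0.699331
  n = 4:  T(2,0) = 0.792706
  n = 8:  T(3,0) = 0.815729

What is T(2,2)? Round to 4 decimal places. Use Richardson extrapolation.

Richardson extrapolation on the trapezoidal column (denominator 4−1=3):
T(1,1) = (4·0.699331 − 0.303808) / 3 = 0.831172
T(2,1) = (4·0.792706 − 0.699331) / 3 = 0.823831
T(2,2) = 0.823831 + (0.823831 − 0.831172)/15 = 0.823342

0.8233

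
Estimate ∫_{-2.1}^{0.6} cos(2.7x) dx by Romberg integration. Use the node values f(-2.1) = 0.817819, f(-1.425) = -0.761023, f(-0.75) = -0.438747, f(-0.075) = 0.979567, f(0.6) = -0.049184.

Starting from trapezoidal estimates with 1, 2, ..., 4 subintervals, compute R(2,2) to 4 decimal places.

R(0,0) (trapezoid, 1 panel, h=2.7000): 1.037657
R(1,0) (trapezoid, 2 panels, h=1.3500): -0.073480
R(2,0) (trapezoid, 4 panels, h=0.6750): 0.110777
R(1,1) = -0.073480 + (-0.073480 − 1.037657)/3 = -0.443859
R(2,1) = 0.110777 + (0.110777 − (-0.073480))/3 = 0.172196
R(2,2) = 0.172196 + (0.172196 − (-0.443859))/15 = 0.213266

0.2133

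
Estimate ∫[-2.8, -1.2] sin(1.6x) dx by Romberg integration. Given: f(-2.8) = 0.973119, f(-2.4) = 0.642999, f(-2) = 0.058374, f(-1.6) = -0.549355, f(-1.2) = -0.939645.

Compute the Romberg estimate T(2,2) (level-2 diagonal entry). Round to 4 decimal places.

0.0699

T(0,0) (trapezoid, 1 panel, h=1.6000): 0.026779
T(1,0) (trapezoid, 2 panels, h=0.8000): 0.060089
T(2,0) (trapezoid, 4 panels, h=0.4000): 0.067502
T(1,1) = 0.060089 + (0.060089 − 0.026779)/3 = 0.071192
T(2,1) = 0.067502 + (0.067502 − 0.060089)/3 = 0.069973
T(2,2) = 0.069973 + (0.069973 − 0.071192)/15 = 0.069892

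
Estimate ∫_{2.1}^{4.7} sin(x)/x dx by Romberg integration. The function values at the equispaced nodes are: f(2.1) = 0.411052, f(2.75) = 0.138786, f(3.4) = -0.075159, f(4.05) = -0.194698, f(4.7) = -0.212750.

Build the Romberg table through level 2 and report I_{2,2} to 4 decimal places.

-0.0376

I_{0,0} (trapezoid, 1 panel, h=2.6000): 0.257793
I_{1,0} (trapezoid, 2 panels, h=1.3000): 0.031190
I_{2,0} (trapezoid, 4 panels, h=0.6500): -0.020748
I_{1,1} = 0.031190 + (0.031190 − 0.257793)/3 = -0.044344
I_{2,1} = -0.020748 + (-0.020748 − 0.031190)/3 = -0.038061
I_{2,2} = -0.038061 + (-0.038061 − (-0.044344))/15 = -0.037642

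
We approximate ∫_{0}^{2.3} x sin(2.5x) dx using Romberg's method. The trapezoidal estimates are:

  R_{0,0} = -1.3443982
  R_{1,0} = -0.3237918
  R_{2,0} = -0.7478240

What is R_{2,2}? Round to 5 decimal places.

-0.94954

R_{1,1} = (4·(-0.3237918) − (-1.3443982)) / 3 = 0.0164103
R_{2,1} = (4·(-0.7478240) − (-0.3237918)) / 3 = -0.8891681
R_{2,2} = (16·(-0.8891681) − 0.0164103) / 15 = -0.9495400
(Column j=1 coincides with Simpson's rule on the same nodes.)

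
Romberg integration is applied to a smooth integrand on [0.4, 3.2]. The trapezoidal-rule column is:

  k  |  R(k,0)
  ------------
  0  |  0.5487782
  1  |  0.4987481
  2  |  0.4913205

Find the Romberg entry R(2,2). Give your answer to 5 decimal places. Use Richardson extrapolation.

0.48930

R(1,1) = (4·0.4987481 − 0.5487782) / 3 = 0.4820714
R(2,1) = (4·0.4913205 − 0.4987481) / 3 = 0.4888446
R(2,2) = (16·0.4888446 − 0.4820714) / 15 = 0.4892961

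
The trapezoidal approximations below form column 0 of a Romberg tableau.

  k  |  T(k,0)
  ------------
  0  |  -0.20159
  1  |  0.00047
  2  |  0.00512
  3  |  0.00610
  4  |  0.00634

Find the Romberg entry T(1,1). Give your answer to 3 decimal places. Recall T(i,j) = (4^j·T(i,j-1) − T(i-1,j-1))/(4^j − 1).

0.068

T(1,1) = (4·0.00047 − (-0.20159)) / 3 = 0.06782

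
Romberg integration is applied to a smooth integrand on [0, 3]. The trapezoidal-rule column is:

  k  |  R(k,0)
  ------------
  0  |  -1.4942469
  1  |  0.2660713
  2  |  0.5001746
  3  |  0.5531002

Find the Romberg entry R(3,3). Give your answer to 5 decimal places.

0.57041

R(1,1) = 0.2660713 + (0.2660713 − (-1.4942469))/3 = 0.8528440
R(2,1) = 0.5001746 + (0.5001746 − 0.2660713)/3 = 0.5782090
R(3,1) = 0.5531002 + (0.5531002 − 0.5001746)/3 = 0.5707421
R(2,2) = (16·0.5782090 − 0.8528440) / 15 = 0.5599000
R(3,2) = 0.5707421 + (0.5707421 − 0.5782090)/15 = 0.5702443
R(3,3) = (64·0.5702443 − 0.5599000) / 63 = 0.5704085
(Column j=1 coincides with Simpson's rule on the same nodes.)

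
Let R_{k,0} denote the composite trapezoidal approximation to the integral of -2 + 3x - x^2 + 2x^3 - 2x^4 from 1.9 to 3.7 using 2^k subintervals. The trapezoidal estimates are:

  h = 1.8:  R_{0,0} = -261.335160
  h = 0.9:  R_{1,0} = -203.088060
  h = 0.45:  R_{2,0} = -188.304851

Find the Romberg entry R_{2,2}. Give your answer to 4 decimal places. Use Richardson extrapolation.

-183.3574

R_{1,1} = (4·(-203.088060) − (-261.335160)) / 3 = -183.672360
R_{2,1} = -188.304851 + (-188.304851 − (-203.088060))/3 = -183.377115
R_{2,2} = -183.377115 + (-183.377115 − (-183.672360))/15 = -183.357432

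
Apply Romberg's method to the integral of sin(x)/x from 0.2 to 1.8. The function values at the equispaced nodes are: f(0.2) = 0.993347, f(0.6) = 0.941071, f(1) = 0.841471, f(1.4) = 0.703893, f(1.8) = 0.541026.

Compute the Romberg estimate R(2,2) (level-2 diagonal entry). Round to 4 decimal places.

R(0,0) (trapezoid, 1 panel, h=1.6000): 1.227498
R(1,0) (trapezoid, 2 panels, h=0.8000): 1.286926
R(2,0) (trapezoid, 4 panels, h=0.4000): 1.301449
R(1,1) = 1.286926 + (1.286926 − 1.227498)/3 = 1.306735
R(2,1) = 1.301449 + (1.301449 − 1.286926)/3 = 1.306290
R(2,2) = 1.306290 + (1.306290 − 1.306735)/15 = 1.306260

1.3063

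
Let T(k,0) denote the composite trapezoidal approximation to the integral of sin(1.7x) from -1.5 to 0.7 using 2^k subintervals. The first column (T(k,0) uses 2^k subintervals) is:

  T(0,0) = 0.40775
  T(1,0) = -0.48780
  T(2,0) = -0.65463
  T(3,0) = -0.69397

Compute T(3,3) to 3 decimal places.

-0.707

T(1,1) = (4·(-0.48780) − 0.40775) / 3 = -0.78632
T(2,1) = -0.65463 + (-0.65463 − (-0.48780))/3 = -0.71024
T(3,1) = -0.69397 + (-0.69397 − (-0.65463))/3 = -0.70708
T(2,2) = -0.71024 + (-0.71024 − (-0.78632))/15 = -0.70517
T(3,2) = -0.70708 + (-0.70708 − (-0.71024))/15 = -0.70687
T(3,3) = (64·(-0.70687) − (-0.70517)) / 63 = -0.70690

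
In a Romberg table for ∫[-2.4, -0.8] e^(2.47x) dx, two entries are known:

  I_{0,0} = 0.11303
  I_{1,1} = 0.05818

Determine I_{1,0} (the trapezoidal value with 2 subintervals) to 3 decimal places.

0.072

From I_{1,1} = (4·I_{1,0} − I_{0,0})/3, solve for I_{1,0}:
4·I_{1,0} = 3·0.05818 + 0.11303 = 0.28757
I_{1,0} = 0.07189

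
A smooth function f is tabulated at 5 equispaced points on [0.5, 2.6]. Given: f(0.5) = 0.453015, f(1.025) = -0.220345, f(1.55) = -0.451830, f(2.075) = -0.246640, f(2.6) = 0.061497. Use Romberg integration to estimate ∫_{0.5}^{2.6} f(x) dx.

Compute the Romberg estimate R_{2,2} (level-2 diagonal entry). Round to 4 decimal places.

R_{0,0} (trapezoid, 1 panel, h=2.1000): 0.540238
R_{1,0} (trapezoid, 2 panels, h=1.0500): -0.204303
R_{2,0} (trapezoid, 4 panels, h=0.5250): -0.347318
R_{1,1} = -0.204303 + (-0.204303 − 0.540238)/3 = -0.452483
R_{2,1} = -0.347318 + (-0.347318 − (-0.204303))/3 = -0.394990
R_{2,2} = -0.394990 + (-0.394990 − (-0.452483))/15 = -0.391157

-0.3912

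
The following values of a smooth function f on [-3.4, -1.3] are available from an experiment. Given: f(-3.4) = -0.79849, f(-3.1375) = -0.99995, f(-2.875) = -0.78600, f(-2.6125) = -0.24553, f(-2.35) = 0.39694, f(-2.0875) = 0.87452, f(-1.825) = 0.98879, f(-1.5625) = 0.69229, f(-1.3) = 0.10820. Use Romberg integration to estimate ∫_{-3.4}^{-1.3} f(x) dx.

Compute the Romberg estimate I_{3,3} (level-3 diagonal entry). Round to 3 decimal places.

0.157

I_{0,0} (trapezoid, 1 panel, h=2.1000): -0.72480
I_{1,0} (trapezoid, 2 panels, h=1.0500): 0.05438
I_{2,0} (trapezoid, 4 panels, h=0.5250): 0.13366
I_{3,0} (trapezoid, 8 panels, h=0.2625): 0.15118
I_{1,1} = 0.05438 + (0.05438 − (-0.72480))/3 = 0.31411
I_{2,1} = 0.13366 + (0.13366 − 0.05438)/3 = 0.16009
I_{3,1} = 0.15118 + (0.15118 − 0.13366)/3 = 0.15702
I_{2,2} = 0.16009 + (0.16009 − 0.31411)/15 = 0.14982
I_{3,2} = 0.15702 + (0.15702 − 0.16009)/15 = 0.15682
I_{3,3} = 0.15682 + (0.15682 − 0.14982)/63 = 0.15693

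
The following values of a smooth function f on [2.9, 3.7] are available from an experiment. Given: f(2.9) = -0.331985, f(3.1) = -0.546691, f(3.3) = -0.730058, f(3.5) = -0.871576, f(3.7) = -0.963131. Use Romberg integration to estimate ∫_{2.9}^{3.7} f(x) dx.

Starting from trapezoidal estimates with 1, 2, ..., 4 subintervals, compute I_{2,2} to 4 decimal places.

I_{0,0} (trapezoid, 1 panel, h=0.8000): -0.518046
I_{1,0} (trapezoid, 2 panels, h=0.4000): -0.551046
I_{2,0} (trapezoid, 4 panels, h=0.2000): -0.559177
I_{1,1} = -0.551046 + (-0.551046 − (-0.518046))/3 = -0.562046
I_{2,1} = -0.559177 + (-0.559177 − (-0.551046))/3 = -0.561887
I_{2,2} = -0.561887 + (-0.561887 − (-0.562046))/15 = -0.561876

-0.5619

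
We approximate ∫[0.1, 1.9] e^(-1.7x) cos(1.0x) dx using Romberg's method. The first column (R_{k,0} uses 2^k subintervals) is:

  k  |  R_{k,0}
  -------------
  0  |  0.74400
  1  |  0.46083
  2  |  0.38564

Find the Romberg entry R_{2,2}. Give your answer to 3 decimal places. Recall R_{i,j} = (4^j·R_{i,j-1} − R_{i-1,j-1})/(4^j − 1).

0.360

Richardson extrapolation on the trapezoidal column (denominator 4−1=3):
R_{1,1} = 0.46083 + (0.46083 − 0.74400)/3 = 0.36644
R_{2,1} = (4·0.38564 − 0.46083) / 3 = 0.36058
R_{2,2} = (16·0.36058 − 0.36644) / 15 = 0.36019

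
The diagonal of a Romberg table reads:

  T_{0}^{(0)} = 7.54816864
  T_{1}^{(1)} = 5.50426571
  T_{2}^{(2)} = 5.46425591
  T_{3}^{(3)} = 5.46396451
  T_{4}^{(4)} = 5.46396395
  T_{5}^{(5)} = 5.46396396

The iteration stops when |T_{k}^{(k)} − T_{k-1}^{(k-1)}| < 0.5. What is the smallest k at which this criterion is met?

k = 2

|T_{1}^{(1)} − T_{0}^{(0)}| = 2.04390293 ≥ 0.5
|T_{2}^{(2)} − T_{1}^{(1)}| = 0.04000980 < 0.5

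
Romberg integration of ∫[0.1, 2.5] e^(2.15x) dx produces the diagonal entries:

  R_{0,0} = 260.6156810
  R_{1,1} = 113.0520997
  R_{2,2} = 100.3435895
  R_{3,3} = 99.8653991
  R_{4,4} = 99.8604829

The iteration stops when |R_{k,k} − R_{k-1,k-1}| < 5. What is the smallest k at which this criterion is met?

k = 3

|R_{1,1} − R_{0,0}| = 147.5635813 ≥ 5
|R_{2,2} − R_{1,1}| = 12.7085102 ≥ 5
|R_{3,3} − R_{2,2}| = 0.4781904 < 5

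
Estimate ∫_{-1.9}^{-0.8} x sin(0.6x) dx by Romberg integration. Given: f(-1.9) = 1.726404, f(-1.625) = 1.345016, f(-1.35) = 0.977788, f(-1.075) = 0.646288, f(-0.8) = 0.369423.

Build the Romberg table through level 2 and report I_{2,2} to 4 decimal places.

I_{0,0} (trapezoid, 1 panel, h=1.1000): 1.152705
I_{1,0} (trapezoid, 2 panels, h=0.5500): 1.114136
I_{2,0} (trapezoid, 4 panels, h=0.2750): 1.104677
I_{1,1} = 1.114136 + (1.114136 − 1.152705)/3 = 1.101280
I_{2,1} = 1.104677 + (1.104677 − 1.114136)/3 = 1.101524
I_{2,2} = 1.101524 + (1.101524 − 1.101280)/15 = 1.101540

1.1015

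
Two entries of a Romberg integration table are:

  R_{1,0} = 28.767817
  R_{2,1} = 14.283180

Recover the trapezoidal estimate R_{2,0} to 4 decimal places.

From R_{2,1} = (4·R_{2,0} − R_{1,0})/3, solve for R_{2,0}:
4·R_{2,0} = 3·14.283180 + 28.767817 = 71.617357
R_{2,0} = 17.904339

17.9043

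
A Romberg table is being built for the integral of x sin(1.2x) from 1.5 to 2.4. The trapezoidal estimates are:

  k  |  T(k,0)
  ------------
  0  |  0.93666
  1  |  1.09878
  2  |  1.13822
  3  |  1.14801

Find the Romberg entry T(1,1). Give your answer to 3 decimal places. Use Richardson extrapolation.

1.153

Richardson extrapolation on the trapezoidal column (denominator 4−1=3):
T(1,1) = (4·1.09878 − 0.93666) / 3 = 1.15282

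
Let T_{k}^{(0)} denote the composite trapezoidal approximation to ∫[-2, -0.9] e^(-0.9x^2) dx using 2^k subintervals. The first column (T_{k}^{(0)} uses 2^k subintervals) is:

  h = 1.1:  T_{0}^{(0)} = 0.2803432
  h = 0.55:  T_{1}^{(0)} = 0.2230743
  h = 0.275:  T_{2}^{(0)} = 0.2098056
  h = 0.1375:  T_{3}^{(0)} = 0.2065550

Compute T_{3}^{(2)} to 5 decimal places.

Richardson extrapolation on the trapezoidal column (denominator 4−1=3):
T_{2}^{(1)} = (4·0.2098056 − 0.2230743) / 3 = 0.2053827
T_{3}^{(1)} = 0.2065550 + (0.2065550 − 0.2098056)/3 = 0.2054715
T_{3}^{(2)} = (16·0.2054715 − 0.2053827) / 15 = 0.2054774
(Column j=1 coincides with Simpson's rule on the same nodes.)

0.20548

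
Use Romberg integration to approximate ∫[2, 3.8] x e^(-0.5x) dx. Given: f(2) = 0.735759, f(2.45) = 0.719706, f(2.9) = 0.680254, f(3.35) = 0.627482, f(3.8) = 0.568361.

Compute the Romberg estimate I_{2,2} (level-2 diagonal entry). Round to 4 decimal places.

I_{0,0} (trapezoid, 1 panel, h=1.8000): 1.173708
I_{1,0} (trapezoid, 2 panels, h=0.9000): 1.199083
I_{2,0} (trapezoid, 4 panels, h=0.4500): 1.205776
I_{1,1} = 1.199083 + (1.199083 − 1.173708)/3 = 1.207541
I_{2,1} = 1.205776 + (1.205776 − 1.199083)/3 = 1.208007
I_{2,2} = 1.208007 + (1.208007 − 1.207541)/15 = 1.208038

1.2080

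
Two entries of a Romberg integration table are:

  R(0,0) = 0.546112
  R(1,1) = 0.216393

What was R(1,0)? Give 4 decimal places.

0.2988

From R(1,1) = (4·R(1,0) − R(0,0))/3, solve for R(1,0):
4·R(1,0) = 3·0.216393 + 0.546112 = 1.195291
R(1,0) = 0.298823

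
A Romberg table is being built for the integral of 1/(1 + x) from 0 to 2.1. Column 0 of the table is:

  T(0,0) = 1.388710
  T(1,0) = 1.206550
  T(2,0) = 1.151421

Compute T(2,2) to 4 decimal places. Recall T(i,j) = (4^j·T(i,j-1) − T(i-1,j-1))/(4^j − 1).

1.1322

T(1,1) = 1.206550 + (1.206550 − 1.388710)/3 = 1.145830
T(2,1) = (4·1.151421 − 1.206550) / 3 = 1.133045
T(2,2) = (16·1.133045 − 1.145830) / 15 = 1.132193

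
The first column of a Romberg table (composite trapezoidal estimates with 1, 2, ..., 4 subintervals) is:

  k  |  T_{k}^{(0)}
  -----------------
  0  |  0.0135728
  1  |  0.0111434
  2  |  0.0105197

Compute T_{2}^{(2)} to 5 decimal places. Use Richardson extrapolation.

Richardson extrapolation on the trapezoidal column (denominator 4−1=3):
T_{1}^{(1)} = 0.0111434 + (0.0111434 − 0.0135728)/3 = 0.0103336
T_{2}^{(1)} = 0.0105197 + (0.0105197 − 0.0111434)/3 = 0.0103118
T_{2}^{(2)} = 0.0103118 + (0.0103118 − 0.0103336)/15 = 0.0103103

0.01031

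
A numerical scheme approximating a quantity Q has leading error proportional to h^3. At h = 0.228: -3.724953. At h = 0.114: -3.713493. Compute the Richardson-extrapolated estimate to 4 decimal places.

The leading error scales as h^3; refining by a factor of 2 reduces it by 2^3 = 8.
Extrapolated value = (8·A(h/2) − A(h)) / (8 − 1)
= (8·(-3.713493) − (-3.724953)) / 7
= -25.982991 / 7 = -3.711856

-3.7119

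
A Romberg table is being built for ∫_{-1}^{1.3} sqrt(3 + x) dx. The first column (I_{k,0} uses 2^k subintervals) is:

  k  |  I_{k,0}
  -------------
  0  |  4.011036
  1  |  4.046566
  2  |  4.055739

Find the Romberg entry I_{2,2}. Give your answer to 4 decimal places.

4.0588

Richardson extrapolation on the trapezoidal column (denominator 4−1=3):
I_{1,1} = 4.046566 + (4.046566 − 4.011036)/3 = 4.058409
I_{2,1} = 4.055739 + (4.055739 − 4.046566)/3 = 4.058797
I_{2,2} = 4.058797 + (4.058797 − 4.058409)/15 = 4.058823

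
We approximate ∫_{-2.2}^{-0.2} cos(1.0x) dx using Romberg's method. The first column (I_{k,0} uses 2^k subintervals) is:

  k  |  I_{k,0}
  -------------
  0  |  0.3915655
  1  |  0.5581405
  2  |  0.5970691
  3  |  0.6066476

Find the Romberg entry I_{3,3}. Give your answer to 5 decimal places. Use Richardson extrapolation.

0.60983

I_{1,1} = (4·0.5581405 − 0.3915655) / 3 = 0.6136655
I_{2,1} = 0.5970691 + (0.5970691 − 0.5581405)/3 = 0.6100453
I_{3,1} = (4·0.6066476 − 0.5970691) / 3 = 0.6098404
I_{2,2} = (16·0.6100453 − 0.6136655) / 15 = 0.6098040
I_{3,2} = (16·0.6098404 − 0.6100453) / 15 = 0.6098267
I_{3,3} = (64·0.6098267 − 0.6098040) / 63 = 0.6098271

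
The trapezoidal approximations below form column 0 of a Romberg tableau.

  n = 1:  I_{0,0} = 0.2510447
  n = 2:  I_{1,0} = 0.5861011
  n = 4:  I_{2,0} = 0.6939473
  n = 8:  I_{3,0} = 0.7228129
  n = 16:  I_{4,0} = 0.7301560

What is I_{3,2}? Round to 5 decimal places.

I_{2,1} = 0.6939473 + (0.6939473 − 0.5861011)/3 = 0.7298960
I_{3,1} = 0.7228129 + (0.7228129 − 0.6939473)/3 = 0.7324348
I_{3,2} = 0.7324348 + (0.7324348 − 0.7298960)/15 = 0.7326041

0.73260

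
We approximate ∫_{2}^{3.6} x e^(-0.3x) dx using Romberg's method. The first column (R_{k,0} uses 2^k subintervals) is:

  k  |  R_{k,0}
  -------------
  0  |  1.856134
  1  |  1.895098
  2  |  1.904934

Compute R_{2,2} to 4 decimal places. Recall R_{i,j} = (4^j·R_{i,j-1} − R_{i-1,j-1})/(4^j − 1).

Richardson extrapolation on the trapezoidal column (denominator 4−1=3):
R_{1,1} = 1.895098 + (1.895098 − 1.856134)/3 = 1.908086
R_{2,1} = (4·1.904934 − 1.895098) / 3 = 1.908213
R_{2,2} = 1.908213 + (1.908213 − 1.908086)/15 = 1.908221

1.9082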